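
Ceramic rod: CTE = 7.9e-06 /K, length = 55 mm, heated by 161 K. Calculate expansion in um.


dL = 7.9e-06 * 55 * 161 * 1000 = 69.955 um

69.955


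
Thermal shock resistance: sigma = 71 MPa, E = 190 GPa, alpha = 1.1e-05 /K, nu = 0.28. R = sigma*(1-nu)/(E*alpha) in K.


R = 71*(1-0.28)/(190*1000*1.1e-05) = 24 K

24


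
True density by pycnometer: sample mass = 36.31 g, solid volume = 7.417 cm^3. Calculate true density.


TD = 36.31 / 7.417 = 4.896 g/cm^3

4.896


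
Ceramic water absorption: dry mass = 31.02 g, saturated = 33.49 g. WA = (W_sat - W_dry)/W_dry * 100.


WA = (33.49 - 31.02) / 31.02 * 100 = 7.96%

7.96


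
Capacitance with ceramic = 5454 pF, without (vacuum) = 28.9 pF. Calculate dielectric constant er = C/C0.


er = 5454 / 28.9 = 188.72

188.72


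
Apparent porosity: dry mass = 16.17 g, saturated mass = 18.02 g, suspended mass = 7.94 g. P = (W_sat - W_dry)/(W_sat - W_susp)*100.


P = (18.02 - 16.17) / (18.02 - 7.94) * 100 = 1.85 / 10.08 * 100 = 18.4%

18.4


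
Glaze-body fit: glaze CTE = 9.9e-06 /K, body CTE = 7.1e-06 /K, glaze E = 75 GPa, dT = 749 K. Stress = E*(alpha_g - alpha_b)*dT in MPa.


Stress = 75*1000*(9.9e-06 - 7.1e-06)*749 = 157.3 MPa

157.3


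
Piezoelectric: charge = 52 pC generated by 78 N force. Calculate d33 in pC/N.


d33 = 52 / 78 = 0.7 pC/N

0.7


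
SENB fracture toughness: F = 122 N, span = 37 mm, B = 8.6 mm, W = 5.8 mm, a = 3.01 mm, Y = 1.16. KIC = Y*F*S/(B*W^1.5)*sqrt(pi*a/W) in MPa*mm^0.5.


KIC = 1.16*122*37/(8.6*5.8^1.5)*sqrt(pi*3.01/5.8) = 55.66

55.66


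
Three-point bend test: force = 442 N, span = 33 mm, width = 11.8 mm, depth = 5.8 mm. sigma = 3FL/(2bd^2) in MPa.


sigma = 3*442*33/(2*11.8*5.8^2) = 55.1 MPa

55.1


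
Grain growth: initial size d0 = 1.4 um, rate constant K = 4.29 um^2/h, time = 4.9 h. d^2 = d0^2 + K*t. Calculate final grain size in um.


d^2 = 1.4^2 + 4.29*4.9 = 22.981
d = sqrt(22.981) = 4.79 um

4.79


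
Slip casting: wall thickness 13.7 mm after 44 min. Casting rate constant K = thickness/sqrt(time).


K = 13.7 / sqrt(44) = 13.7 / 6.6332 = 2.065 mm/min^0.5

2.065


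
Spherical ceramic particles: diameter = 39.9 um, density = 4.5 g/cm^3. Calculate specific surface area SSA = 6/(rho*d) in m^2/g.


SSA = 6 / (4.5 * 39.9) = 0.033 m^2/g

0.033


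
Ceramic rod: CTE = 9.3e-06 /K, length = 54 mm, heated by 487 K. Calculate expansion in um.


dL = 9.3e-06 * 54 * 487 * 1000 = 244.571 um

244.571


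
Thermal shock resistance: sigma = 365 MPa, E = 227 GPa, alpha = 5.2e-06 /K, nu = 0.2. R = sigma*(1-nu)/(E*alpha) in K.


R = 365*(1-0.2)/(227*1000*5.2e-06) = 247 K

247


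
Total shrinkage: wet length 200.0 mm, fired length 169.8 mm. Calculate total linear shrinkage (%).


TS = (200.0 - 169.8) / 200.0 * 100 = 15.1%

15.1


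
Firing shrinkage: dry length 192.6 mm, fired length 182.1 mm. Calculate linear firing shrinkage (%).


FS = (192.6 - 182.1) / 192.6 * 100 = 5.45%

5.45


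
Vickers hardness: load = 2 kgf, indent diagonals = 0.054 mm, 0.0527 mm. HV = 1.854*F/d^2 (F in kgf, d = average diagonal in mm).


d_avg = (0.054+0.0527)/2 = 0.05335 mm
HV = 1.854*2/0.05335^2 = 1303

1303


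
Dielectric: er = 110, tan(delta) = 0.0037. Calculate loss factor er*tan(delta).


Loss = 110 * 0.0037 = 0.407

0.407


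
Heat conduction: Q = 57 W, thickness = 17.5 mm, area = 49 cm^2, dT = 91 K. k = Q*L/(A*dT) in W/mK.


k = 57*17.5/1000/(49/10000*91) = 2.24 W/mK

2.24


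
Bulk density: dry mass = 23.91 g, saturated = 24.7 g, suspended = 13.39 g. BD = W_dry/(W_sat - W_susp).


BD = 23.91 / (24.7 - 13.39) = 23.91 / 11.31 = 2.114 g/cm^3

2.114


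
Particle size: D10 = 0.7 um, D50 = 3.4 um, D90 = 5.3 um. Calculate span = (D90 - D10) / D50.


Span = (5.3 - 0.7) / 3.4 = 4.6 / 3.4 = 1.353

1.353


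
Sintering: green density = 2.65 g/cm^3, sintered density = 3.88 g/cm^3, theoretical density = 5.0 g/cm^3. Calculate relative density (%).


Relative = 3.88 / 5.0 * 100 = 77.6%

77.6


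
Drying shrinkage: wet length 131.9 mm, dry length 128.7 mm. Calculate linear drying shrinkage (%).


DS = (131.9 - 128.7) / 131.9 * 100 = 2.43%

2.43


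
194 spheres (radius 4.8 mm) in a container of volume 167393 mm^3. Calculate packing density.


V_sphere = 4/3*pi*4.8^3 = 463.2467 mm^3
Total V = 194*463.2467 = 89869.8598 mm^3
PD = 89869.8598 / 167393 = 0.537

0.537


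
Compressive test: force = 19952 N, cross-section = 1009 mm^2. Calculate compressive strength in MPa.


CS = 19952 / 1009 = 19.8 MPa

19.8


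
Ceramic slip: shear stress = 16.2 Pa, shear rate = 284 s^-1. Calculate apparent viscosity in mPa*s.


eta = tau/gamma * 1000 = 16.2/284 * 1000 = 57.0 mPa*s

57.0


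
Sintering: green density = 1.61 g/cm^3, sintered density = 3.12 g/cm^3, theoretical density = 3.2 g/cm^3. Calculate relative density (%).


Relative = 3.12 / 3.2 * 100 = 97.5%

97.5


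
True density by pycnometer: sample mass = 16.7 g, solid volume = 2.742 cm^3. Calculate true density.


TD = 16.7 / 2.742 = 6.09 g/cm^3

6.09


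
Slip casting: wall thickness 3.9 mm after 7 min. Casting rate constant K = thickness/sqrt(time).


K = 3.9 / sqrt(7) = 3.9 / 2.6458 = 1.474 mm/min^0.5

1.474


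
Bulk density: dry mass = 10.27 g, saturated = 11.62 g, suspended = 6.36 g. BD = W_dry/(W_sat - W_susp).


BD = 10.27 / (11.62 - 6.36) = 10.27 / 5.26 = 1.952 g/cm^3

1.952


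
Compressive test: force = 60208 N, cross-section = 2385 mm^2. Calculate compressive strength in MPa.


CS = 60208 / 2385 = 25.2 MPa

25.2


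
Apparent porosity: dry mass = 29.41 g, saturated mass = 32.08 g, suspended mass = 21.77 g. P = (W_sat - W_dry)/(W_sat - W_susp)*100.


P = (32.08 - 29.41) / (32.08 - 21.77) * 100 = 2.67 / 10.31 * 100 = 25.9%

25.9


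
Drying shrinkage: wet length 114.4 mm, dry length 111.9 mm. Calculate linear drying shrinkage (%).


DS = (114.4 - 111.9) / 114.4 * 100 = 2.19%

2.19


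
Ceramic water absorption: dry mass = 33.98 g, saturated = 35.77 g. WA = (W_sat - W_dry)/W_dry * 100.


WA = (35.77 - 33.98) / 33.98 * 100 = 5.27%

5.27


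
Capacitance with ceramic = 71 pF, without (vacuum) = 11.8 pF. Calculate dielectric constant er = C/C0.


er = 71 / 11.8 = 6.02

6.02


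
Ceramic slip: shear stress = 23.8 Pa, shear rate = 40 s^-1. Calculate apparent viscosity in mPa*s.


eta = tau/gamma * 1000 = 23.8/40 * 1000 = 595.0 mPa*s

595.0


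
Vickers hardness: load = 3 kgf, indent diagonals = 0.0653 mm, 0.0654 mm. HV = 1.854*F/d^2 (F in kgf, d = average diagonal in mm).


d_avg = (0.0653+0.0654)/2 = 0.06535 mm
HV = 1.854*3/0.06535^2 = 1302

1302


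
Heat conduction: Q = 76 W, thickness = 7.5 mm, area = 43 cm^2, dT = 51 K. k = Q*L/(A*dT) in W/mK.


k = 76*7.5/1000/(43/10000*51) = 2.6 W/mK

2.6


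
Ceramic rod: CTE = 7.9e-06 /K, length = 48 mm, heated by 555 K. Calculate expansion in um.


dL = 7.9e-06 * 48 * 555 * 1000 = 210.456 um

210.456


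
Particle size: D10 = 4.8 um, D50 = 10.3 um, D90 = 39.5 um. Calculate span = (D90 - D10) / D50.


Span = (39.5 - 4.8) / 10.3 = 34.7 / 10.3 = 3.369

3.369


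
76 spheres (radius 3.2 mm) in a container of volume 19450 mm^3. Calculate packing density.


V_sphere = 4/3*pi*3.2^3 = 137.2583 mm^3
Total V = 76*137.2583 = 10431.6308 mm^3
PD = 10431.6308 / 19450 = 0.536

0.536


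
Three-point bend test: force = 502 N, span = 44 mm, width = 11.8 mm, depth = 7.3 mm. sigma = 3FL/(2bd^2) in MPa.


sigma = 3*502*44/(2*11.8*7.3^2) = 52.7 MPa

52.7


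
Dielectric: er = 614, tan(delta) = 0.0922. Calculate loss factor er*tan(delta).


Loss = 614 * 0.0922 = 56.611

56.611


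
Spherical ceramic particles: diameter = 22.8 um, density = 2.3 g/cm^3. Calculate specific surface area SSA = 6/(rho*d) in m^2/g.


SSA = 6 / (2.3 * 22.8) = 0.114 m^2/g

0.114


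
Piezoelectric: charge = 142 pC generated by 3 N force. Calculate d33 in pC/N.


d33 = 142 / 3 = 47.3 pC/N

47.3


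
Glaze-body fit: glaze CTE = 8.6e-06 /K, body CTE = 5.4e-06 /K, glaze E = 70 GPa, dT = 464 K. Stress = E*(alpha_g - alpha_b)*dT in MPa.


Stress = 70*1000*(8.6e-06 - 5.4e-06)*464 = 103.9 MPa

103.9


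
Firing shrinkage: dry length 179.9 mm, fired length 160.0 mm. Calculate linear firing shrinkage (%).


FS = (179.9 - 160.0) / 179.9 * 100 = 11.06%

11.06


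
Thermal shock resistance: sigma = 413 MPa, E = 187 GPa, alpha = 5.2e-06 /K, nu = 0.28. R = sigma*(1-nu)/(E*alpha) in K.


R = 413*(1-0.28)/(187*1000*5.2e-06) = 306 K

306


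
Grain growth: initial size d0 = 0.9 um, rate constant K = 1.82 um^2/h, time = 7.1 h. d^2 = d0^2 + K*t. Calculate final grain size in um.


d^2 = 0.9^2 + 1.82*7.1 = 13.732
d = sqrt(13.732) = 3.71 um

3.71


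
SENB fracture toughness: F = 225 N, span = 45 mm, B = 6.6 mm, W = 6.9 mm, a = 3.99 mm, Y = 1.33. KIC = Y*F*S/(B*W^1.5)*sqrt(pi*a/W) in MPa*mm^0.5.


KIC = 1.33*225*45/(6.6*6.9^1.5)*sqrt(pi*3.99/6.9) = 151.73

151.73


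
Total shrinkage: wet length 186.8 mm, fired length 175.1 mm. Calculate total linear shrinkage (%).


TS = (186.8 - 175.1) / 186.8 * 100 = 6.26%

6.26


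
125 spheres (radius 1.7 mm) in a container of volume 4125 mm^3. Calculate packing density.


V_sphere = 4/3*pi*1.7^3 = 20.5795 mm^3
Total V = 125*20.5795 = 2572.4375 mm^3
PD = 2572.4375 / 4125 = 0.624

0.624


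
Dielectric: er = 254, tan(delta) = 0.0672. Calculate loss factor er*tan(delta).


Loss = 254 * 0.0672 = 17.069

17.069


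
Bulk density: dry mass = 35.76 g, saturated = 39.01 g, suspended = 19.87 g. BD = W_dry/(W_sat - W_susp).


BD = 35.76 / (39.01 - 19.87) = 35.76 / 19.14 = 1.868 g/cm^3

1.868


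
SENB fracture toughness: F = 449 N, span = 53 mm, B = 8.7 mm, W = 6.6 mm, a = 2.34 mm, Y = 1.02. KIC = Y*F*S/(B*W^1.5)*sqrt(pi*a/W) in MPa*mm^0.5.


KIC = 1.02*449*53/(8.7*6.6^1.5)*sqrt(pi*2.34/6.6) = 173.66

173.66


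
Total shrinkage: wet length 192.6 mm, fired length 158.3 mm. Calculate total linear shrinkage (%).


TS = (192.6 - 158.3) / 192.6 * 100 = 17.81%

17.81


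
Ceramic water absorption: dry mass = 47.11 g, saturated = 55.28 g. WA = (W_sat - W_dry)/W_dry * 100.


WA = (55.28 - 47.11) / 47.11 * 100 = 17.34%

17.34


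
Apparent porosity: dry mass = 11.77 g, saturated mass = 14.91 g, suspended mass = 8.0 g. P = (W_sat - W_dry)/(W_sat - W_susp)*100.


P = (14.91 - 11.77) / (14.91 - 8.0) * 100 = 3.14 / 6.91 * 100 = 45.4%

45.4


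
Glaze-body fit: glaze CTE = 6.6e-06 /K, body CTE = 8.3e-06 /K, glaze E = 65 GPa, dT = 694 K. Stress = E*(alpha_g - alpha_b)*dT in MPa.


Stress = 65*1000*(6.6e-06 - 8.3e-06)*694 = -76.7 MPa

-76.7


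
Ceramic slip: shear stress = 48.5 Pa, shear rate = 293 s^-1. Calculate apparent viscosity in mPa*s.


eta = tau/gamma * 1000 = 48.5/293 * 1000 = 165.5 mPa*s

165.5


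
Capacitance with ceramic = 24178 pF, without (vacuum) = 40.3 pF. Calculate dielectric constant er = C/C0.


er = 24178 / 40.3 = 599.95

599.95


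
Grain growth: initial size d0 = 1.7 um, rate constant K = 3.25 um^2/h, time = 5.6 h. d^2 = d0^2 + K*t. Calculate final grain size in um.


d^2 = 1.7^2 + 3.25*5.6 = 21.09
d = sqrt(21.09) = 4.59 um

4.59


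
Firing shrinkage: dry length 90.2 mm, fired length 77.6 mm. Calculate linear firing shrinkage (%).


FS = (90.2 - 77.6) / 90.2 * 100 = 13.97%

13.97


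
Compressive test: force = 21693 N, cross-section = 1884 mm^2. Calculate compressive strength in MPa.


CS = 21693 / 1884 = 11.5 MPa

11.5


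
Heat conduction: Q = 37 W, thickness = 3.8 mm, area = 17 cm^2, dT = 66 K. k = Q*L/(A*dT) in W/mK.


k = 37*3.8/1000/(17/10000*66) = 1.25 W/mK

1.25


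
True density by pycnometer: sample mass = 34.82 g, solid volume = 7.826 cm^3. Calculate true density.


TD = 34.82 / 7.826 = 4.449 g/cm^3

4.449


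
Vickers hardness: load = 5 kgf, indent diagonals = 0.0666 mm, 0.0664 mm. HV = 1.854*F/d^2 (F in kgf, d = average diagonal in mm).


d_avg = (0.0666+0.0664)/2 = 0.0665 mm
HV = 1.854*5/0.0665^2 = 2096

2096


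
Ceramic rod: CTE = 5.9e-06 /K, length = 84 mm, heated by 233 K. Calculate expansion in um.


dL = 5.9e-06 * 84 * 233 * 1000 = 115.475 um

115.475


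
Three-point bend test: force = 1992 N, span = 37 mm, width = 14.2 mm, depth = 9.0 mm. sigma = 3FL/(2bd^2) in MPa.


sigma = 3*1992*37/(2*14.2*9.0^2) = 96.1 MPa

96.1


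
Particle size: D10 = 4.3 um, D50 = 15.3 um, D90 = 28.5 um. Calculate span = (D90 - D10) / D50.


Span = (28.5 - 4.3) / 15.3 = 24.2 / 15.3 = 1.582

1.582


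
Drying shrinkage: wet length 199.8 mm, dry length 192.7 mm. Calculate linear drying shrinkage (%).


DS = (199.8 - 192.7) / 199.8 * 100 = 3.55%

3.55


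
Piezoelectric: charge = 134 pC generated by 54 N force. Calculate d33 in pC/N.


d33 = 134 / 54 = 2.5 pC/N

2.5


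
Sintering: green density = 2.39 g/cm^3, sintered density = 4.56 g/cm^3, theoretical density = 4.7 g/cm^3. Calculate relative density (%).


Relative = 4.56 / 4.7 * 100 = 97.0%

97.0


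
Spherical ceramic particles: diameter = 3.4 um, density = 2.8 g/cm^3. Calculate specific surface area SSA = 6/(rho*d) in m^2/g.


SSA = 6 / (2.8 * 3.4) = 0.63 m^2/g

0.63


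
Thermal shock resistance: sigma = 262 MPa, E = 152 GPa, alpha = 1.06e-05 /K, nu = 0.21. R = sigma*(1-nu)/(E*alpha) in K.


R = 262*(1-0.21)/(152*1000*1.06e-05) = 128 K

128


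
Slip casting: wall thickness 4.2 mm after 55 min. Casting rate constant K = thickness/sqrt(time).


K = 4.2 / sqrt(55) = 4.2 / 7.4162 = 0.566 mm/min^0.5

0.566


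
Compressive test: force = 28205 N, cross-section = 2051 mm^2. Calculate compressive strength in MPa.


CS = 28205 / 2051 = 13.8 MPa

13.8


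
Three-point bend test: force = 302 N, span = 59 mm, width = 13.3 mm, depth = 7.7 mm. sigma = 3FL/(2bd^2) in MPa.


sigma = 3*302*59/(2*13.3*7.7^2) = 33.9 MPa

33.9


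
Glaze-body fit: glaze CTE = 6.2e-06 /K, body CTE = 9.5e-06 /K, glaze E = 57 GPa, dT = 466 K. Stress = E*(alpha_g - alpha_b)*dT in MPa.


Stress = 57*1000*(6.2e-06 - 9.5e-06)*466 = -87.7 MPa

-87.7


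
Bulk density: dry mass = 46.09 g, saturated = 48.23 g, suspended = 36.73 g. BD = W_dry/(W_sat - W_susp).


BD = 46.09 / (48.23 - 36.73) = 46.09 / 11.5 = 4.008 g/cm^3

4.008


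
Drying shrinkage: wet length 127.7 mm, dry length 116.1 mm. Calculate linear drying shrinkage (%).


DS = (127.7 - 116.1) / 127.7 * 100 = 9.08%

9.08


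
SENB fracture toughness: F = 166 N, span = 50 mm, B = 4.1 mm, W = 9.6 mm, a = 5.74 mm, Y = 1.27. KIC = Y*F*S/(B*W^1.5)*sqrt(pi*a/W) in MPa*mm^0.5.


KIC = 1.27*166*50/(4.1*9.6^1.5)*sqrt(pi*5.74/9.6) = 118.46

118.46


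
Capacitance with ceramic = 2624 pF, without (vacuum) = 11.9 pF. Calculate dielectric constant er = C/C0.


er = 2624 / 11.9 = 220.5

220.5


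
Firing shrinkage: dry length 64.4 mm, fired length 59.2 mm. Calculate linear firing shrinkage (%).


FS = (64.4 - 59.2) / 64.4 * 100 = 8.07%

8.07


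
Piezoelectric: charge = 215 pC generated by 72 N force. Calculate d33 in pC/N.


d33 = 215 / 72 = 3.0 pC/N

3.0


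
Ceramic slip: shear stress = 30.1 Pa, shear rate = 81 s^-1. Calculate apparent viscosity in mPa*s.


eta = tau/gamma * 1000 = 30.1/81 * 1000 = 371.6 mPa*s

371.6


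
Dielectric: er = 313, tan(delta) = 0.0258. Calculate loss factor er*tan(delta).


Loss = 313 * 0.0258 = 8.075

8.075


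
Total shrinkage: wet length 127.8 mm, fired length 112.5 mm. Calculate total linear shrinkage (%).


TS = (127.8 - 112.5) / 127.8 * 100 = 11.97%

11.97


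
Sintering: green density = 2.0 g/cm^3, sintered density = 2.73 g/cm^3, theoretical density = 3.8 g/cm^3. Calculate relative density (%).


Relative = 2.73 / 3.8 * 100 = 71.8%

71.8


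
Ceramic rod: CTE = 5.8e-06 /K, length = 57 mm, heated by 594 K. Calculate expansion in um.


dL = 5.8e-06 * 57 * 594 * 1000 = 196.376 um

196.376


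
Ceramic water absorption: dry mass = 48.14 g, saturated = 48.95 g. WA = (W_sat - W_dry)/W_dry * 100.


WA = (48.95 - 48.14) / 48.14 * 100 = 1.68%

1.68


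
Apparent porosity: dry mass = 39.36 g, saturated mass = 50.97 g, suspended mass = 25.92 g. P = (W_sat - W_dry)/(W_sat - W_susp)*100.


P = (50.97 - 39.36) / (50.97 - 25.92) * 100 = 11.61 / 25.05 * 100 = 46.3%

46.3


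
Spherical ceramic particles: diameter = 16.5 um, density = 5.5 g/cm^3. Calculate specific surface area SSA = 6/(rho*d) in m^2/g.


SSA = 6 / (5.5 * 16.5) = 0.066 m^2/g

0.066


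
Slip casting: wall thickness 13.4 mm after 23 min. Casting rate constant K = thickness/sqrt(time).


K = 13.4 / sqrt(23) = 13.4 / 4.7958 = 2.794 mm/min^0.5

2.794


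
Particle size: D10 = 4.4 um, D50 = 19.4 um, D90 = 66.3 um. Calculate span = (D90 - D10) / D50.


Span = (66.3 - 4.4) / 19.4 = 61.9 / 19.4 = 3.191

3.191


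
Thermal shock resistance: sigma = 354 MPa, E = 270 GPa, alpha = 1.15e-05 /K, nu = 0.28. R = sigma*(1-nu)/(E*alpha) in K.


R = 354*(1-0.28)/(270*1000*1.15e-05) = 82 K

82


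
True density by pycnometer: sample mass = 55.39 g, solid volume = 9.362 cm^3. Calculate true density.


TD = 55.39 / 9.362 = 5.916 g/cm^3

5.916


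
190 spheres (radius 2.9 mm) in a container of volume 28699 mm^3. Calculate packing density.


V_sphere = 4/3*pi*2.9^3 = 102.1604 mm^3
Total V = 190*102.1604 = 19410.476 mm^3
PD = 19410.476 / 28699 = 0.676

0.676


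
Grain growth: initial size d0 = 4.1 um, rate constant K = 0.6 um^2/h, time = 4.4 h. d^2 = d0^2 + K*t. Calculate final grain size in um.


d^2 = 4.1^2 + 0.6*4.4 = 19.45
d = sqrt(19.45) = 4.41 um

4.41


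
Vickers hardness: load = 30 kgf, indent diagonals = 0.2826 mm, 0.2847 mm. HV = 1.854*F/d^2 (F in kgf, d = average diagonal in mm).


d_avg = (0.2826+0.2847)/2 = 0.28365 mm
HV = 1.854*30/0.28365^2 = 691

691


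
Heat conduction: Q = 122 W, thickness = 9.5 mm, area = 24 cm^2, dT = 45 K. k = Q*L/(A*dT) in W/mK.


k = 122*9.5/1000/(24/10000*45) = 10.73 W/mK

10.73


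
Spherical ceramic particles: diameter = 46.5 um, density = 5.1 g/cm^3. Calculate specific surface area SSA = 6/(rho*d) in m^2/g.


SSA = 6 / (5.1 * 46.5) = 0.025 m^2/g

0.025


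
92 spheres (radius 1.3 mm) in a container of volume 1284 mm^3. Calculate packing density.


V_sphere = 4/3*pi*1.3^3 = 9.2028 mm^3
Total V = 92*9.2028 = 846.6576 mm^3
PD = 846.6576 / 1284 = 0.659

0.659


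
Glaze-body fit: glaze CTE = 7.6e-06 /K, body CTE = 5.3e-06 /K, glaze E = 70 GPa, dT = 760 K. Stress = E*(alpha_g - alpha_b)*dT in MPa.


Stress = 70*1000*(7.6e-06 - 5.3e-06)*760 = 122.4 MPa

122.4


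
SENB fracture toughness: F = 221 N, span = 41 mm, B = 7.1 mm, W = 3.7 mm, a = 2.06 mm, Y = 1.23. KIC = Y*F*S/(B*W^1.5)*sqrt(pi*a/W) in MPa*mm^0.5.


KIC = 1.23*221*41/(7.1*3.7^1.5)*sqrt(pi*2.06/3.7) = 291.69

291.69


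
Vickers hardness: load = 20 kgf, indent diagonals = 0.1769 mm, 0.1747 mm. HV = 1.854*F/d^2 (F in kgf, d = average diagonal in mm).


d_avg = (0.1769+0.1747)/2 = 0.1758 mm
HV = 1.854*20/0.1758^2 = 1200

1200


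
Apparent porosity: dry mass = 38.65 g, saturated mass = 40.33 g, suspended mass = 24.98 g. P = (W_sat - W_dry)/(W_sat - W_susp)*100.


P = (40.33 - 38.65) / (40.33 - 24.98) * 100 = 1.68 / 15.35 * 100 = 10.9%

10.9


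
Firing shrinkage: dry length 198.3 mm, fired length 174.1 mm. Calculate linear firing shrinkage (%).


FS = (198.3 - 174.1) / 198.3 * 100 = 12.2%

12.2


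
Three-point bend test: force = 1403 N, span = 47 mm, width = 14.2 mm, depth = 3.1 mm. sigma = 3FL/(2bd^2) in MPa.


sigma = 3*1403*47/(2*14.2*3.1^2) = 724.8 MPa

724.8


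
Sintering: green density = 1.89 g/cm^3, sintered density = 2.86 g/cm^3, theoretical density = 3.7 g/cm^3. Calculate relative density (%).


Relative = 2.86 / 3.7 * 100 = 77.3%

77.3


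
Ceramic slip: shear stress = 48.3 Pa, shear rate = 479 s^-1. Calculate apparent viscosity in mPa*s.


eta = tau/gamma * 1000 = 48.3/479 * 1000 = 100.8 mPa*s

100.8


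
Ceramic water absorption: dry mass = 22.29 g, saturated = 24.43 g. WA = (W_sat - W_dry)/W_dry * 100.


WA = (24.43 - 22.29) / 22.29 * 100 = 9.6%

9.6


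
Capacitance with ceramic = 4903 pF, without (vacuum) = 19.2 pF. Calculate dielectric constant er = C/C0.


er = 4903 / 19.2 = 255.36

255.36


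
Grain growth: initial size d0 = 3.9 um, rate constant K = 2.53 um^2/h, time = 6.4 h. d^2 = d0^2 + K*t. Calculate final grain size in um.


d^2 = 3.9^2 + 2.53*6.4 = 31.402
d = sqrt(31.402) = 5.6 um

5.6


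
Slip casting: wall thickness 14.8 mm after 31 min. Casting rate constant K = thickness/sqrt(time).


K = 14.8 / sqrt(31) = 14.8 / 5.5678 = 2.658 mm/min^0.5

2.658


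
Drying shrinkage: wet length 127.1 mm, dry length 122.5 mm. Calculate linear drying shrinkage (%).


DS = (127.1 - 122.5) / 127.1 * 100 = 3.62%

3.62


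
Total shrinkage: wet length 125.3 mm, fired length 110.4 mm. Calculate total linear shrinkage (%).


TS = (125.3 - 110.4) / 125.3 * 100 = 11.89%

11.89


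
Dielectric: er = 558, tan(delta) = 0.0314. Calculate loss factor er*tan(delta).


Loss = 558 * 0.0314 = 17.521

17.521


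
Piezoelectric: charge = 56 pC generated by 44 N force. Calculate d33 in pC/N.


d33 = 56 / 44 = 1.3 pC/N

1.3


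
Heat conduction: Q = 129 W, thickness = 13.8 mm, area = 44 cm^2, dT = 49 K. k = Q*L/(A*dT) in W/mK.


k = 129*13.8/1000/(44/10000*49) = 8.26 W/mK

8.26


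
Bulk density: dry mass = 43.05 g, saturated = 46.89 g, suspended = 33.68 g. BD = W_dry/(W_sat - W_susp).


BD = 43.05 / (46.89 - 33.68) = 43.05 / 13.21 = 3.259 g/cm^3

3.259


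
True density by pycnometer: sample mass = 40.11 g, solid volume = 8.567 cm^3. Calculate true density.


TD = 40.11 / 8.567 = 4.682 g/cm^3

4.682


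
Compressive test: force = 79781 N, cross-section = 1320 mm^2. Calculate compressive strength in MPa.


CS = 79781 / 1320 = 60.4 MPa

60.4


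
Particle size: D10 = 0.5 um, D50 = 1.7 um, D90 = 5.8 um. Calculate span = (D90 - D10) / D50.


Span = (5.8 - 0.5) / 1.7 = 5.3 / 1.7 = 3.118

3.118


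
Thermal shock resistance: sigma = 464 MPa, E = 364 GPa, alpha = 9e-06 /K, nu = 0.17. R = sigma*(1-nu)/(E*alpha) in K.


R = 464*(1-0.17)/(364*1000*9e-06) = 118 K

118


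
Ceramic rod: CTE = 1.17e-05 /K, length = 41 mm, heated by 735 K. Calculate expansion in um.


dL = 1.17e-05 * 41 * 735 * 1000 = 352.58 um

352.58


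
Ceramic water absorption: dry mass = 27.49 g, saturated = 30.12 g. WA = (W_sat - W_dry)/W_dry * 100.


WA = (30.12 - 27.49) / 27.49 * 100 = 9.57%

9.57


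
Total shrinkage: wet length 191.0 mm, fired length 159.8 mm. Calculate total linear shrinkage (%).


TS = (191.0 - 159.8) / 191.0 * 100 = 16.34%

16.34


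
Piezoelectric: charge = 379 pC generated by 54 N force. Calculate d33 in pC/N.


d33 = 379 / 54 = 7.0 pC/N

7.0


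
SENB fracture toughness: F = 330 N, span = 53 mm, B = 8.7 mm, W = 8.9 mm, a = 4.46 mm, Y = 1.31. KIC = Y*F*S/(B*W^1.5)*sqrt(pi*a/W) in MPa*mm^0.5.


KIC = 1.31*330*53/(8.7*8.9^1.5)*sqrt(pi*4.46/8.9) = 124.45

124.45


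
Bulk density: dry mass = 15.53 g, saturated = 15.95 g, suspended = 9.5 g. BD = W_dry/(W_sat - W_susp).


BD = 15.53 / (15.95 - 9.5) = 15.53 / 6.45 = 2.408 g/cm^3

2.408


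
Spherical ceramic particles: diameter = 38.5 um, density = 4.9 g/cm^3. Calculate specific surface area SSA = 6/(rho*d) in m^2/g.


SSA = 6 / (4.9 * 38.5) = 0.032 m^2/g

0.032


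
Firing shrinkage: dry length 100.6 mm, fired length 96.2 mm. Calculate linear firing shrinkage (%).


FS = (100.6 - 96.2) / 100.6 * 100 = 4.37%

4.37


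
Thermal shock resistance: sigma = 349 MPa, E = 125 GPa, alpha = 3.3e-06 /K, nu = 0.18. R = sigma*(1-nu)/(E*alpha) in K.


R = 349*(1-0.18)/(125*1000*3.3e-06) = 694 K

694


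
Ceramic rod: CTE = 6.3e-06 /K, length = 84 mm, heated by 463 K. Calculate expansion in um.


dL = 6.3e-06 * 84 * 463 * 1000 = 245.02 um

245.02


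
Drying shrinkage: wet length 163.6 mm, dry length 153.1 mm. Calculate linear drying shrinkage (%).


DS = (163.6 - 153.1) / 163.6 * 100 = 6.42%

6.42


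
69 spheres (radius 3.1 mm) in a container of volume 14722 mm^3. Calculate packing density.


V_sphere = 4/3*pi*3.1^3 = 124.7882 mm^3
Total V = 69*124.7882 = 8610.3858 mm^3
PD = 8610.3858 / 14722 = 0.585

0.585


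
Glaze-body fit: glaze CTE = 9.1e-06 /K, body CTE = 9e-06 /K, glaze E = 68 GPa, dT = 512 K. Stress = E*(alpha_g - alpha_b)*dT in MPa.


Stress = 68*1000*(9.1e-06 - 9e-06)*512 = 3.5 MPa

3.5


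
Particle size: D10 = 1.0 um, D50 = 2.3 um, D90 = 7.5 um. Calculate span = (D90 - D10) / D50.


Span = (7.5 - 1.0) / 2.3 = 6.5 / 2.3 = 2.826

2.826


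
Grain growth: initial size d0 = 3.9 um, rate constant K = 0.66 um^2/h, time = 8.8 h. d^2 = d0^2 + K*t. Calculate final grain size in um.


d^2 = 3.9^2 + 0.66*8.8 = 21.018
d = sqrt(21.018) = 4.58 um

4.58


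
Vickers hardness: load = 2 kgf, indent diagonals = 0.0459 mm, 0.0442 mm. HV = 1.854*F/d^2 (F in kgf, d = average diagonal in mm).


d_avg = (0.0459+0.0442)/2 = 0.04505 mm
HV = 1.854*2/0.04505^2 = 1827

1827


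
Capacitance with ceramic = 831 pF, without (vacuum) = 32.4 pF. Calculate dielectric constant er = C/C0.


er = 831 / 32.4 = 25.65

25.65


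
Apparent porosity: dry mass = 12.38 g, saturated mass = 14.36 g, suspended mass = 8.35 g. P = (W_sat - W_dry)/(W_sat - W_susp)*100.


P = (14.36 - 12.38) / (14.36 - 8.35) * 100 = 1.98 / 6.01 * 100 = 32.9%

32.9


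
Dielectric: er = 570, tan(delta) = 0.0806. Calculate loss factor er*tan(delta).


Loss = 570 * 0.0806 = 45.942

45.942


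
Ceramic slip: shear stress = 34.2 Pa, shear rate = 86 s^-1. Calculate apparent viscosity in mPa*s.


eta = tau/gamma * 1000 = 34.2/86 * 1000 = 397.7 mPa*s

397.7


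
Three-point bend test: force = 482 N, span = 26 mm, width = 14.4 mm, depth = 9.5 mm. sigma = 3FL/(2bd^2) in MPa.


sigma = 3*482*26/(2*14.4*9.5^2) = 14.5 MPa

14.5


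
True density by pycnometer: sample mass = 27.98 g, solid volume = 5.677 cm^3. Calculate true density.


TD = 27.98 / 5.677 = 4.929 g/cm^3

4.929


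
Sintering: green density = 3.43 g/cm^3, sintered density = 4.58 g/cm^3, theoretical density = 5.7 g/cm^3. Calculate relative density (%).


Relative = 4.58 / 5.7 * 100 = 80.4%

80.4


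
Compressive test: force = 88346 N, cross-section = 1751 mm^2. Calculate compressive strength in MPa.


CS = 88346 / 1751 = 50.5 MPa

50.5


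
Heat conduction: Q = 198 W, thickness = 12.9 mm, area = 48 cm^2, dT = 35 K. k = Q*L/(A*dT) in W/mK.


k = 198*12.9/1000/(48/10000*35) = 15.2 W/mK

15.2


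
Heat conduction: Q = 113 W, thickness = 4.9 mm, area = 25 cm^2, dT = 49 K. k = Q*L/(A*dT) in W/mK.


k = 113*4.9/1000/(25/10000*49) = 4.52 W/mK

4.52


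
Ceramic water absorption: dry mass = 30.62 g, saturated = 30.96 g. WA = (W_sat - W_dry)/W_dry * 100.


WA = (30.96 - 30.62) / 30.62 * 100 = 1.11%

1.11


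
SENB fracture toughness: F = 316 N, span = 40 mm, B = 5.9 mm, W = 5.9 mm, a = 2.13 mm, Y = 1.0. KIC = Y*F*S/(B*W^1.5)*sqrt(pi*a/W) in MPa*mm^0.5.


KIC = 1.0*316*40/(5.9*5.9^1.5)*sqrt(pi*2.13/5.9) = 159.2

159.2


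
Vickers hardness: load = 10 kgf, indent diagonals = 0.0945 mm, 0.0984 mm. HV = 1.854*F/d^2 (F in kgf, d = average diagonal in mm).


d_avg = (0.0945+0.0984)/2 = 0.09645 mm
HV = 1.854*10/0.09645^2 = 1993

1993


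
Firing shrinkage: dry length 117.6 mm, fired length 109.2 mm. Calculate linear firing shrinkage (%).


FS = (117.6 - 109.2) / 117.6 * 100 = 7.14%

7.14


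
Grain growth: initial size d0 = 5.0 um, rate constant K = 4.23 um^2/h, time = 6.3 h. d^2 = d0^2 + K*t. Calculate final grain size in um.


d^2 = 5.0^2 + 4.23*6.3 = 51.649
d = sqrt(51.649) = 7.19 um

7.19


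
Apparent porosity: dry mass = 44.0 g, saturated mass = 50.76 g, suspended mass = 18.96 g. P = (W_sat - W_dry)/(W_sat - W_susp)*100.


P = (50.76 - 44.0) / (50.76 - 18.96) * 100 = 6.76 / 31.8 * 100 = 21.3%

21.3


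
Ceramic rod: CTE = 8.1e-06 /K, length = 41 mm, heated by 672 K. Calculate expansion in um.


dL = 8.1e-06 * 41 * 672 * 1000 = 223.171 um

223.171


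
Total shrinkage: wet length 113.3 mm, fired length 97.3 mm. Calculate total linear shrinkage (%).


TS = (113.3 - 97.3) / 113.3 * 100 = 14.12%

14.12


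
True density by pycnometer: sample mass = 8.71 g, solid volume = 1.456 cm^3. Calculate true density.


TD = 8.71 / 1.456 = 5.982 g/cm^3

5.982


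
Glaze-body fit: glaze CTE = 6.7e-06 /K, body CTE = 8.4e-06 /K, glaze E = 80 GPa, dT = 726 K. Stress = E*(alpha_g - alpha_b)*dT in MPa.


Stress = 80*1000*(6.7e-06 - 8.4e-06)*726 = -98.7 MPa

-98.7


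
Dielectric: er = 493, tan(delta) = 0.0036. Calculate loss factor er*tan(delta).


Loss = 493 * 0.0036 = 1.775

1.775


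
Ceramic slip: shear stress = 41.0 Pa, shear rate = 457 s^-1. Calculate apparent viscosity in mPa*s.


eta = tau/gamma * 1000 = 41.0/457 * 1000 = 89.7 mPa*s

89.7


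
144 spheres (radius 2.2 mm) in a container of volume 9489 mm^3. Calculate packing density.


V_sphere = 4/3*pi*2.2^3 = 44.6022 mm^3
Total V = 144*44.6022 = 6422.7168 mm^3
PD = 6422.7168 / 9489 = 0.677

0.677


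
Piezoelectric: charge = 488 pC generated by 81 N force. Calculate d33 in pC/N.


d33 = 488 / 81 = 6.0 pC/N

6.0


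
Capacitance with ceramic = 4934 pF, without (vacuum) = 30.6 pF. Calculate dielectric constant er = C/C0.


er = 4934 / 30.6 = 161.24

161.24


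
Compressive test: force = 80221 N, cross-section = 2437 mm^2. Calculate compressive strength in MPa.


CS = 80221 / 2437 = 32.9 MPa

32.9


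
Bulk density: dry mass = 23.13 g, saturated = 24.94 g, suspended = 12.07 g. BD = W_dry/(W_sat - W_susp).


BD = 23.13 / (24.94 - 12.07) = 23.13 / 12.87 = 1.797 g/cm^3

1.797


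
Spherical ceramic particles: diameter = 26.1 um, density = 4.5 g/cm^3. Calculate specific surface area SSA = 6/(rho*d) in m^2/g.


SSA = 6 / (4.5 * 26.1) = 0.051 m^2/g

0.051


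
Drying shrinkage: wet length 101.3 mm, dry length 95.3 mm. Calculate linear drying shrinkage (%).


DS = (101.3 - 95.3) / 101.3 * 100 = 5.92%

5.92


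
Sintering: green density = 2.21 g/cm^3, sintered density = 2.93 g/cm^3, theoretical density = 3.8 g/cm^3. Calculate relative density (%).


Relative = 2.93 / 3.8 * 100 = 77.1%

77.1


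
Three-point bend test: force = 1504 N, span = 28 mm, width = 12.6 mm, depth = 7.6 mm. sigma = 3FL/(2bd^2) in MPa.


sigma = 3*1504*28/(2*12.6*7.6^2) = 86.8 MPa

86.8


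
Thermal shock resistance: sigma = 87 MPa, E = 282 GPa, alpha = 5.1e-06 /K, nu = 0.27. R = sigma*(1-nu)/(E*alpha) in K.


R = 87*(1-0.27)/(282*1000*5.1e-06) = 44 K

44


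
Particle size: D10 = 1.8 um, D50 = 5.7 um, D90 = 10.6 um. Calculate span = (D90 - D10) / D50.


Span = (10.6 - 1.8) / 5.7 = 8.8 / 5.7 = 1.544

1.544


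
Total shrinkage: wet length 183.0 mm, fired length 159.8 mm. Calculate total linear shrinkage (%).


TS = (183.0 - 159.8) / 183.0 * 100 = 12.68%

12.68


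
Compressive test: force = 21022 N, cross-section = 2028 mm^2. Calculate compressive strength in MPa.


CS = 21022 / 2028 = 10.4 MPa

10.4


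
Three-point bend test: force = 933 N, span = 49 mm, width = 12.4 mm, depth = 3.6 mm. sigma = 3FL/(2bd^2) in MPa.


sigma = 3*933*49/(2*12.4*3.6^2) = 426.7 MPa

426.7


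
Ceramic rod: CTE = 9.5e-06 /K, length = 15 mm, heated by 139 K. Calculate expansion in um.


dL = 9.5e-06 * 15 * 139 * 1000 = 19.808 um

19.808


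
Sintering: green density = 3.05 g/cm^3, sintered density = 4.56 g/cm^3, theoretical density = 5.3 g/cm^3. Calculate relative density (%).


Relative = 4.56 / 5.3 * 100 = 86.0%

86.0


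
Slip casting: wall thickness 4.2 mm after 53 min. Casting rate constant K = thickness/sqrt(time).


K = 4.2 / sqrt(53) = 4.2 / 7.2801 = 0.577 mm/min^0.5

0.577


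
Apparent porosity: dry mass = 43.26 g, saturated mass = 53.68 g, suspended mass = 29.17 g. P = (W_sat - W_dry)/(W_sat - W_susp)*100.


P = (53.68 - 43.26) / (53.68 - 29.17) * 100 = 10.42 / 24.51 * 100 = 42.5%

42.5


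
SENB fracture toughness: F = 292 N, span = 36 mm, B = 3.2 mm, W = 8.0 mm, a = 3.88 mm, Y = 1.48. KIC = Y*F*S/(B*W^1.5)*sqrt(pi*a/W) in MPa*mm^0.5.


KIC = 1.48*292*36/(3.2*8.0^1.5)*sqrt(pi*3.88/8.0) = 265.22

265.22


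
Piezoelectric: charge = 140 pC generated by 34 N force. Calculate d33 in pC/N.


d33 = 140 / 34 = 4.1 pC/N

4.1


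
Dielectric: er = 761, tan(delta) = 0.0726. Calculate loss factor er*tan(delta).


Loss = 761 * 0.0726 = 55.249

55.249


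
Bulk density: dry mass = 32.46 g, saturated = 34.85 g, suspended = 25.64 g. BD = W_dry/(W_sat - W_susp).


BD = 32.46 / (34.85 - 25.64) = 32.46 / 9.21 = 3.524 g/cm^3

3.524


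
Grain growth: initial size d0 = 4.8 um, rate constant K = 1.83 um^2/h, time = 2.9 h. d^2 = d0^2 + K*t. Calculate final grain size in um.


d^2 = 4.8^2 + 1.83*2.9 = 28.347
d = sqrt(28.347) = 5.32 um

5.32


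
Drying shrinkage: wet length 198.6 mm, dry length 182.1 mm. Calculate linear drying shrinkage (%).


DS = (198.6 - 182.1) / 198.6 * 100 = 8.31%

8.31


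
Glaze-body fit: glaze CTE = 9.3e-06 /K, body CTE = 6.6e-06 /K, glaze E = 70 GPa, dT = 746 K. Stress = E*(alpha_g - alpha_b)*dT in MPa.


Stress = 70*1000*(9.3e-06 - 6.6e-06)*746 = 141.0 MPa

141.0


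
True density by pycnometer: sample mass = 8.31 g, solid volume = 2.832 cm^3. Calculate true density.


TD = 8.31 / 2.832 = 2.934 g/cm^3

2.934


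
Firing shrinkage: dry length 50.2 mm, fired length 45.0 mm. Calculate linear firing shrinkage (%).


FS = (50.2 - 45.0) / 50.2 * 100 = 10.36%

10.36


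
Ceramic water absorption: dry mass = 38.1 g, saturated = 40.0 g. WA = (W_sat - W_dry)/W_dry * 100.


WA = (40.0 - 38.1) / 38.1 * 100 = 4.99%

4.99


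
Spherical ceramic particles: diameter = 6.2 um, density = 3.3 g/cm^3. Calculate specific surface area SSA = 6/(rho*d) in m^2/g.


SSA = 6 / (3.3 * 6.2) = 0.293 m^2/g

0.293


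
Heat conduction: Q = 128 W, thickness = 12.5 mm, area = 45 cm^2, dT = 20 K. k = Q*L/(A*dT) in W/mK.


k = 128*12.5/1000/(45/10000*20) = 17.78 W/mK

17.78


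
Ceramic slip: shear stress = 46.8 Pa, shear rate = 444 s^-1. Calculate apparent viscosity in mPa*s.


eta = tau/gamma * 1000 = 46.8/444 * 1000 = 105.4 mPa*s

105.4


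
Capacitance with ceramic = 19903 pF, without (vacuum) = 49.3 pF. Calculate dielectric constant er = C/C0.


er = 19903 / 49.3 = 403.71

403.71


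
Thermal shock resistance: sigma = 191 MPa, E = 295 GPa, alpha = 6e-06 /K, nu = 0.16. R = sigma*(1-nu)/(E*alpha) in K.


R = 191*(1-0.16)/(295*1000*6e-06) = 91 K

91


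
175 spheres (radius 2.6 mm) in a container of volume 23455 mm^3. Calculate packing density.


V_sphere = 4/3*pi*2.6^3 = 73.6222 mm^3
Total V = 175*73.6222 = 12883.885 mm^3
PD = 12883.885 / 23455 = 0.549

0.549


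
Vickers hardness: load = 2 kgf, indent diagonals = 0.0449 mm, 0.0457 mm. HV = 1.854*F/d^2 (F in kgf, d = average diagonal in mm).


d_avg = (0.0449+0.0457)/2 = 0.0453 mm
HV = 1.854*2/0.0453^2 = 1807

1807


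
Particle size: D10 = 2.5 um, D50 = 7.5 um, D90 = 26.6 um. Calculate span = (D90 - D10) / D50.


Span = (26.6 - 2.5) / 7.5 = 24.1 / 7.5 = 3.213

3.213


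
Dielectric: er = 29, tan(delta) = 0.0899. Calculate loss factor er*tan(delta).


Loss = 29 * 0.0899 = 2.607

2.607


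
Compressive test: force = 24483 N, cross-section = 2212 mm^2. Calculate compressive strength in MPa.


CS = 24483 / 2212 = 11.1 MPa

11.1


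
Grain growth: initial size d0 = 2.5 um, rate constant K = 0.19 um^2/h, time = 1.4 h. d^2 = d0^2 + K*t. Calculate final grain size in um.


d^2 = 2.5^2 + 0.19*1.4 = 6.516
d = sqrt(6.516) = 2.55 um

2.55


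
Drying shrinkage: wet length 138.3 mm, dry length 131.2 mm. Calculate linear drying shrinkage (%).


DS = (138.3 - 131.2) / 138.3 * 100 = 5.13%

5.13


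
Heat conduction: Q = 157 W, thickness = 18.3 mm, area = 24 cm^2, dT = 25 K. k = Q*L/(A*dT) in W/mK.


k = 157*18.3/1000/(24/10000*25) = 47.89 W/mK

47.89


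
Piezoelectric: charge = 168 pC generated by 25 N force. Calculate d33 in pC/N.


d33 = 168 / 25 = 6.7 pC/N

6.7


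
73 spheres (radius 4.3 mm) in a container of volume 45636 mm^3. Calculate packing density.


V_sphere = 4/3*pi*4.3^3 = 333.0381 mm^3
Total V = 73*333.0381 = 24311.7813 mm^3
PD = 24311.7813 / 45636 = 0.533

0.533


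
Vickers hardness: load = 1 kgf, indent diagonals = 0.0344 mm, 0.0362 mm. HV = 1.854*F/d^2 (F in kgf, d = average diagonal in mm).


d_avg = (0.0344+0.0362)/2 = 0.0353 mm
HV = 1.854*1/0.0353^2 = 1488

1488


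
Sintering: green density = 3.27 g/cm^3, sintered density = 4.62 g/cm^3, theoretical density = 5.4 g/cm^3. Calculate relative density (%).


Relative = 4.62 / 5.4 * 100 = 85.6%

85.6


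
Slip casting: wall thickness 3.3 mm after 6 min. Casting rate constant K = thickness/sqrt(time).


K = 3.3 / sqrt(6) = 3.3 / 2.4495 = 1.347 mm/min^0.5

1.347


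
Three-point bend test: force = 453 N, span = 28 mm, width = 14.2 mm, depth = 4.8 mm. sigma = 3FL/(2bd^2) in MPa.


sigma = 3*453*28/(2*14.2*4.8^2) = 58.2 MPa

58.2


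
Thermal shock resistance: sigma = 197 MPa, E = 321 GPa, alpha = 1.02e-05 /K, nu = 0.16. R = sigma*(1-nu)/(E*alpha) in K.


R = 197*(1-0.16)/(321*1000*1.02e-05) = 51 K

51


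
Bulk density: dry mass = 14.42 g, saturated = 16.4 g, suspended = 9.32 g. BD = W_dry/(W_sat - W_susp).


BD = 14.42 / (16.4 - 9.32) = 14.42 / 7.08 = 2.037 g/cm^3

2.037


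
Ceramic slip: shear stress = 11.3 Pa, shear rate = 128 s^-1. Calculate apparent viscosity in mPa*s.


eta = tau/gamma * 1000 = 11.3/128 * 1000 = 88.3 mPa*s

88.3


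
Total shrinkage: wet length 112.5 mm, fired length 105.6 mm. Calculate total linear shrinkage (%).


TS = (112.5 - 105.6) / 112.5 * 100 = 6.13%

6.13


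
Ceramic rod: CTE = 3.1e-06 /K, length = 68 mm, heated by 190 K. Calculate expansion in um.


dL = 3.1e-06 * 68 * 190 * 1000 = 40.052 um

40.052


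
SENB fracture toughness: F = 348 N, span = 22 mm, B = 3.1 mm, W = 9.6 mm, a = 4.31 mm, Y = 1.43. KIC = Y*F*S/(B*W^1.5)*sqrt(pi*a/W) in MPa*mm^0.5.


KIC = 1.43*348*22/(3.1*9.6^1.5)*sqrt(pi*4.31/9.6) = 141.01

141.01


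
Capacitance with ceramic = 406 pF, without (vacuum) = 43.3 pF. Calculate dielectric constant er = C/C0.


er = 406 / 43.3 = 9.38

9.38


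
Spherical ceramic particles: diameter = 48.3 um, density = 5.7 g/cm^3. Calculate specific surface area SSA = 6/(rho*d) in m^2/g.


SSA = 6 / (5.7 * 48.3) = 0.022 m^2/g

0.022


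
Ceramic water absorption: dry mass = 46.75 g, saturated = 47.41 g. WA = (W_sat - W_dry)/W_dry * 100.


WA = (47.41 - 46.75) / 46.75 * 100 = 1.41%

1.41


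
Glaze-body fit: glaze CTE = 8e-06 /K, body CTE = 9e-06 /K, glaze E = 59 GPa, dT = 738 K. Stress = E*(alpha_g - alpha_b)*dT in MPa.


Stress = 59*1000*(8e-06 - 9e-06)*738 = -43.5 MPa

-43.5


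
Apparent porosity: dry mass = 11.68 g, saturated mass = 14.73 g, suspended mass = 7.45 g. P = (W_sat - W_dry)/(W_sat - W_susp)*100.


P = (14.73 - 11.68) / (14.73 - 7.45) * 100 = 3.05 / 7.28 * 100 = 41.9%

41.9


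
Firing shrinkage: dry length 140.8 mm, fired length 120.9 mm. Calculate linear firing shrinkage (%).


FS = (140.8 - 120.9) / 140.8 * 100 = 14.13%

14.13


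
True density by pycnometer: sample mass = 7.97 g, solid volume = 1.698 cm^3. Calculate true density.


TD = 7.97 / 1.698 = 4.694 g/cm^3

4.694
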